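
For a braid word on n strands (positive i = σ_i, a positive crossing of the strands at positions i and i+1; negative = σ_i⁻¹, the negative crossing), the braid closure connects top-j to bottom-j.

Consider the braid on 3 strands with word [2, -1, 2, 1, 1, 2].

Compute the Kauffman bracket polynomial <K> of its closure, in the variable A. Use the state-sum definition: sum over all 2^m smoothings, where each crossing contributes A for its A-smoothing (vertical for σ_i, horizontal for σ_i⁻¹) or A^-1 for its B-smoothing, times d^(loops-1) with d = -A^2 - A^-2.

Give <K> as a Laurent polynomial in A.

A^8 - A^4 + 2 - A^-4 + A^-8 - A^-12

Derivation:
Braid: s2 s1^-1 s2 s1 s1 s2 on 3 strands, 6 crossings.
Writhe w = (#positive) - (#negative) = 5 - 1 = 4.
Computing the Kauffman bracket via state sum. There are 2^6 = 64 states.
For each crossing: s=0 is the vertical smoothing, s=1 horizontal. Crossing k contributes A^(sign_k * (1 - 2*s_k)); loop factor d = -A^2 - A^-2.
Tabulate the states by total A-exponent and number of loops L (A-exp: L × count):
  A^6: L=2 ×1
  A^4: L=1 ×3, L=3 ×3
  A^2: L=2 ×14, L=4 ×1
  A^0: L=1 ×10, L=3 ×10
  A^-2: L=2 ×13, L=4 ×2
  A^-4: L=3 ×6
  A^-6: L=4 ×1
Each group contributes A^e * Σ count * d^(L-1):
Powers of d = -A^2 - A^-2: d^2 = A^4 + 2 + A^-4; d^3 = -A^6 - 3*A^2 - 3*A^-2 - A^-6.
  A^6 * (d) = -A^8 - A^4
  A^4 * (3 + 3*d^2) = 3*A^8 + 9*A^4 + 3
  A^2 * (14*d + d^3) = -A^8 - 17*A^4 - 17 - A^-4
  A^0 * (10 + 10*d^2) = 10*A^4 + 30 + 10*A^-4
  A^-2 * (13*d + 2*d^3) = -2*A^4 - 19 - 19*A^-4 - 2*A^-8
  A^-4 * (6*d^2) = 6 + 12*A^-4 + 6*A^-8
  A^-6 * (d^3) = -1 - 3*A^-4 - 3*A^-8 - A^-12
Summing the groups: <K> = A^8 - A^4 + 2 - A^-4 + A^-8 - A^-12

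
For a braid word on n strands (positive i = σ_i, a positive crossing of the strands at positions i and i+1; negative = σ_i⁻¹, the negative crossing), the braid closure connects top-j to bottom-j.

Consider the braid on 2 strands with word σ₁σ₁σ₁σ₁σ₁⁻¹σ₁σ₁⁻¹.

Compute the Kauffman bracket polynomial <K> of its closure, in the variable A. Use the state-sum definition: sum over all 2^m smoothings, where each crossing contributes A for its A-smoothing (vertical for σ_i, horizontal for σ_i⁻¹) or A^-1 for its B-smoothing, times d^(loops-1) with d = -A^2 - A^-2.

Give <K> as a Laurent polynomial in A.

First cancel adjacent σ_i σ_i⁻¹ pairs (Reidemeister II — same braid, same closure): s1 s1 s1 s1 s1^-1 s1 s1^-1 → s1 s1 s1.
Braid: s1 s1 s1 on 2 strands, 3 crossings.
Writhe w = (#positive) - (#negative) = 3 - 0 = 3.
State-sum expansion of <K>. There are 2^3 = 8 states.
Smooth each crossing (0=||, 1=⌣⌢); contribution A^(Σ sign_k(1-2s_k)) * d^(L-1).
  state 000: A-exp=+3, loops=2, term = A^3 * d^1
  state 001: A-exp=+1, loops=1, term = A^1 * d^0
  state 010: A-exp=+1, loops=1, term = A^1 * d^0
  state 011: A-exp=-1, loops=2, term = A^-1 * d^1
  state 100: A-exp=+1, loops=1, term = A^1 * d^0
  state 101: A-exp=-1, loops=2, term = A^-1 * d^1
  state 110: A-exp=-1, loops=2, term = A^-1 * d^1
  state 111: A-exp=-3, loops=3, term = A^-3 * d^2
Collect the terms by A-exponent (count of states per loop number):
Powers of d = -A^2 - A^-2: d^2 = A^4 + 2 + A^-4.
  A^3 * (d) = -A^5 - A
  A^1 * (3) = 3*A
  A^-1 * (3*d) = -3*A - 3*A^-3
  A^-3 * (d^2) = A + 2*A^-3 + A^-7
Summing the groups: <K> = -A^5 - A^-3 + A^-7

Answer: -A^5 - A^-3 + A^-7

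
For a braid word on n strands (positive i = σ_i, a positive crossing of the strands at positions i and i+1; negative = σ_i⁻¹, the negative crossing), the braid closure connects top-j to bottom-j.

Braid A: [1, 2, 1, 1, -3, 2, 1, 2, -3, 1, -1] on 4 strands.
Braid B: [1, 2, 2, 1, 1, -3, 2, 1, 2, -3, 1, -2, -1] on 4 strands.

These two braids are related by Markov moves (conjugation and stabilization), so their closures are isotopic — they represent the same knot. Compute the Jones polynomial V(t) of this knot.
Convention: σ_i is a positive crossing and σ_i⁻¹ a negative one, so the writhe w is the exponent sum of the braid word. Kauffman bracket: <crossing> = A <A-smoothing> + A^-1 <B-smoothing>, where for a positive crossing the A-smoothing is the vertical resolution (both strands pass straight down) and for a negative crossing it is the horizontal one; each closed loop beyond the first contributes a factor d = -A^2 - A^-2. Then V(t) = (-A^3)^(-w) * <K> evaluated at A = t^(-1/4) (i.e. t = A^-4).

Markov-equivalent braids have isotopic closures, hence identical knot invariants. Strip the Markov moves from each word to reach a common short braid β, then compute V(t) once on β.
Braid A: s1 s2 s1 s1 s3^-1 s2 s1 s2 s3^-1 s1 s1^-1 on 4 strands reduces by inverse Markov moves (closure unchanged at each step):
  Deconjugate: the word is γ·β·γ⁻¹ with γ = s1 (prefix) and γ⁻¹ = s1^-1 (suffix); strip both.
Reduced to β = s2 s1 s1 s3^-1 s2 s1 s2 s3^-1 s1 on 4 strands, 9 crossings.
Braid B: s1 s2 s2 s1 s1 s3^-1 s2 s1 s2 s3^-1 s1 s2^-1 s1^-1 on 4 strands reduces by inverse Markov moves (closure unchanged at each step):
  Deconjugate: the word is γ·β·γ⁻¹ with γ = s1 s2 (prefix) and γ⁻¹ = s2^-1 s1^-1 (suffix); strip both.
Reduced to β = s2 s1 s1 s3^-1 s2 s1 s2 s3^-1 s1 on 4 strands, 9 crossings.
Both give the same β = s2 s1 s1 s3^-1 s2 s1 s2 s3^-1 s1 on 4 strands, so one state sum suffices:
Braid: s2 s1 s1 s3^-1 s2 s1 s2 s3^-1 s1 on 4 strands, 9 crossings.
Writhe w = (#positive) - (#negative) = 7 - 2 = 5.
Computing the Kauffman bracket via state sum. There are 2^9 = 512 states.
Each crossing splits two ways (0=vertical, 1=horizontal). The state's weight is A^(#A-smoothings - #B-smoothings) * d^(loops - 1).
Tabulate the states by total A-exponent and number of loops L (A-exp: L × count):
  A^9: L=4 ×1
  A^7: L=3 ×9
  A^5: L=2 ×28, L=4 ×8
  A^3: L=1 ×32, L=3 ×48, L=5 ×4
  A^1: L=2 ×91, L=4 ×34, L=6 ×1
  A^-1: L=1 ×23, L=3 ×92, L=5 ×11
  A^-3: L=2 ×43, L=4 ×40, L=6 ×1
  A^-5: L=1 ×4, L=3 ×26, L=5 ×6
  A^-7: L=2 ×4, L=4 ×5
  A^-9: L=3 ×1
Each group contributes A^e * Σ count * d^(L-1):
Powers of d = -A^2 - A^-2: d^2 = A^4 + 2 + A^-4; d^3 = -A^6 - 3*A^2 - 3*A^-2 - A^-6; d^4 = A^8 + 4*A^4 + 6 + 4*A^-4 + A^-8; d^5 = -A^10 - 5*A^6 - 10*A^2 - 10*A^-2 - 5*A^-6 - A^-10.
  A^9 * (d^3) = -A^15 - 3*A^11 - 3*A^7 - A^3
  A^7 * (9*d^2) = 9*A^11 + 18*A^7 + 9*A^3
  A^5 * (28*d + 8*d^3) = -8*A^11 - 52*A^7 - 52*A^3 - 8*A^-1
  A^3 * (32 + 48*d^2 + 4*d^4) = 4*A^11 + 64*A^7 + 152*A^3 + 64*A^-1 + 4*A^-5
  A^1 * (91*d + 34*d^3 + d^5) = -A^11 - 39*A^7 - 203*A^3 - 203*A^-1 - 39*A^-5 - A^-9
  A^-1 * (23 + 92*d^2 + 11*d^4) = 11*A^7 + 136*A^3 + 273*A^-1 + 136*A^-5 + 11*A^-9
  A^-3 * (43*d + 40*d^3 + d^5) = -A^7 - 45*A^3 - 173*A^-1 - 173*A^-5 - 45*A^-9 - A^-13
  A^-5 * (4 + 26*d^2 + 6*d^4) = 6*A^3 + 50*A^-1 + 92*A^-5 + 50*A^-9 + 6*A^-13
  A^-7 * (4*d + 5*d^3) = -5*A^-1 - 19*A^-5 - 19*A^-9 - 5*A^-13
  A^-9 * (d^2) = A^-5 + 2*A^-9 + A^-13
Summing the groups: <K> = -A^15 + A^11 - 2*A^7 + 2*A^3 - 2*A^-1 + 2*A^-5 - 2*A^-9 + A^-13
Normalise by the writhe: (-A^3)^(-w) = (-A^3)^(-5) = -A^-15, so f(A) = -A^-15 * <K> = 1 - A^-4 + 2*A^-8 - 2*A^-12 + 2*A^-16 - 2*A^-20 + 2*A^-24 - A^-28.
Substitute A = t^(-1/4), i.e. A^e → t^(-e/4): V(t) = -t^7 + 2*t^6 - 2*t^5 + 2*t^4 - 2*t^3 + 2*t^2 - t + 1

Answer: -t^7 + 2*t^6 - 2*t^5 + 2*t^4 - 2*t^3 + 2*t^2 - t + 1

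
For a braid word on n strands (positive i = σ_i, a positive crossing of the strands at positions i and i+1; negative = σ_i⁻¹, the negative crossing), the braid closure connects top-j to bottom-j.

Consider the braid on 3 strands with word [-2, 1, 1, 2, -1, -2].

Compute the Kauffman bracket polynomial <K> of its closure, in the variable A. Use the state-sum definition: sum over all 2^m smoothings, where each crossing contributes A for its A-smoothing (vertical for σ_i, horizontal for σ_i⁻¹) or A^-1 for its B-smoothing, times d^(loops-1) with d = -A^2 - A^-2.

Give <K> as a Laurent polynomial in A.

Braid: s2^-1 s1 s1 s2 s1^-1 s2^-1 on 3 strands, 6 crossings.
Writhe w = (#positive) - (#negative) = 3 - 3 = 0.
State-sum expansion of <K>. There are 2^6 = 64 states.
For each crossing: s=0 is the vertical smoothing, s=1 horizontal. Crossing k contributes A^(sign_k * (1 - 2*s_k)); loop factor d = -A^2 - A^-2.
Tabulate the states by total A-exponent and number of loops L (A-exp: L × count):
  A^6: L=2 ×1
  A^4: L=1 ×2, L=3 ×4
  A^2: L=2 ×13, L=4 ×2
  A^0: L=1 ×9, L=3 ×11
  A^-2: L=2 ×13, L=4 ×2
  A^-4: L=1 ×2, L=3 ×4
  A^-6: L=2 ×1
Each group contributes A^e * Σ count * d^(L-1):
Powers of d = -A^2 - A^-2: d^2 = A^4 + 2 + A^-4; d^3 = -A^6 - 3*A^2 - 3*A^-2 - A^-6.
  A^6 * (d) = -A^8 - A^4
  A^4 * (2 + 4*d^2) = 4*A^8 + 10*A^4 + 4
  A^2 * (13*d + 2*d^3) = -2*A^8 - 19*A^4 - 19 - 2*A^-4
  A^0 * (9 + 11*d^2) = 11*A^4 + 31 + 11*A^-4
  A^-2 * (13*d + 2*d^3) = -2*A^4 - 19 - 19*A^-4 - 2*A^-8
  A^-4 * (2 + 4*d^2) = 4 + 10*A^-4 + 4*A^-8
  A^-6 * (d) = -A^-4 - A^-8
Summing the groups: <K> = A^8 - A^4 + 1 - A^-4 + A^-8

Answer: A^8 - A^4 + 1 - A^-4 + A^-8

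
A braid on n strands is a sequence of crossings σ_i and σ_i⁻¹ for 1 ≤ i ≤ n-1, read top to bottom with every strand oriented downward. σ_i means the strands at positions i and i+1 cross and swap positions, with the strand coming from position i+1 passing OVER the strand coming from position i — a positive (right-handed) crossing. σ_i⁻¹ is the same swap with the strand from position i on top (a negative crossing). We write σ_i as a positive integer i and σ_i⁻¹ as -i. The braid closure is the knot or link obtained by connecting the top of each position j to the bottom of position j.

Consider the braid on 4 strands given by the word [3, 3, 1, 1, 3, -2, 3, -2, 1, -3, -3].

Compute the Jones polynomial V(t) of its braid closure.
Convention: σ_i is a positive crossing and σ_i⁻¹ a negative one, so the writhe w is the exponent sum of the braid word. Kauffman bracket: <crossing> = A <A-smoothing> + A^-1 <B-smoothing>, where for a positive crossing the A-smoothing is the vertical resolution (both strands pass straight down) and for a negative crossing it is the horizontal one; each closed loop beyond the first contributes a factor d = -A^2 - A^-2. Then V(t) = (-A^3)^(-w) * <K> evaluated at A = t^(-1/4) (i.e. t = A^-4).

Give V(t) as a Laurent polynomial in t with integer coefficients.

The presented braid s3 s3 s1 s1 s3 s2^-1 s3 s2^-1 s1 s3^-1 s3^-1 on 4 strands reduces by inverse Markov moves (closure unchanged at each step):
  Deconjugate: the word is γ·β·γ⁻¹ with γ = s3 s3 (prefix) and γ⁻¹ = s3^-1 s3^-1 (suffix); strip both.
Reduced to β = s1 s1 s3 s2^-1 s3 s2^-1 s1 on 4 strands, 7 crossings.
Compute on β:
Braid: s1 s1 s3 s2^-1 s3 s2^-1 s1 on 4 strands, 7 crossings.
Writhe w = (#positive) - (#negative) = 5 - 2 = 3.
Enumerate smoothing states for the bracket polynomial. There are 2^7 = 128 states.
For each crossing: s=0 is the vertical smoothing, s=1 horizontal. Crossing k contributes A^(sign_k * (1 - 2*s_k)); loop factor d = -A^2 - A^-2.
Tabulate the states by total A-exponent and number of loops L (A-exp: L × count):
  A^7: L=4 ×1
  A^5: L=3 ×7
  A^3: L=2 ×17, L=4 ×4
  A^1: L=1 ×15, L=3 ×19, L=5 ×1
  A^-1: L=2 ×27, L=4 ×8
  A^-3: L=3 ×20, L=5 ×1
  A^-5: L=4 ×7
  A^-7: L=5 ×1
Each group contributes A^e * Σ count * d^(L-1):
Powers of d = -A^2 - A^-2: d^2 = A^4 + 2 + A^-4; d^3 = -A^6 - 3*A^2 - 3*A^-2 - A^-6; d^4 = A^8 + 4*A^4 + 6 + 4*A^-4 + A^-8.
  A^7 * (d^3) = -A^13 - 3*A^9 - 3*A^5 - A
  A^5 * (7*d^2) = 7*A^9 + 14*A^5 + 7*A
  A^3 * (17*d + 4*d^3) = -4*A^9 - 29*A^5 - 29*A - 4*A^-3
  A^1 * (15 + 19*d^2 + d^4) = A^9 + 23*A^5 + 59*A + 23*A^-3 + A^-7
  A^-1 * (27*d + 8*d^3) = -8*A^5 - 51*A - 51*A^-3 - 8*A^-7
  A^-3 * (20*d^2 + d^4) = A^5 + 24*A + 46*A^-3 + 24*A^-7 + A^-11
  A^-5 * (7*d^3) = -7*A - 21*A^-3 - 21*A^-7 - 7*A^-11
  A^-7 * (d^4) = A + 4*A^-3 + 6*A^-7 + 4*A^-11 + A^-15
Summing the groups: <K> = -A^13 + A^9 - 2*A^5 + 3*A - 3*A^-3 + 2*A^-7 - 2*A^-11 + A^-15
Normalise by the writhe: (-A^3)^(-w) = (-A^3)^(-3) = -A^-9, so f(A) = -A^-9 * <K> = A^4 - 1 + 2*A^-4 - 3*A^-8 + 3*A^-12 - 2*A^-16 + 2*A^-20 - A^-24.
Substitute A = t^(-1/4), i.e. A^e → t^(-e/4): V(t) = -t^6 + 2*t^5 - 2*t^4 + 3*t^3 - 3*t^2 + 2*t - 1 + t^-1

Answer: -t^6 + 2*t^5 - 2*t^4 + 3*t^3 - 3*t^2 + 2*t - 1 + t^-1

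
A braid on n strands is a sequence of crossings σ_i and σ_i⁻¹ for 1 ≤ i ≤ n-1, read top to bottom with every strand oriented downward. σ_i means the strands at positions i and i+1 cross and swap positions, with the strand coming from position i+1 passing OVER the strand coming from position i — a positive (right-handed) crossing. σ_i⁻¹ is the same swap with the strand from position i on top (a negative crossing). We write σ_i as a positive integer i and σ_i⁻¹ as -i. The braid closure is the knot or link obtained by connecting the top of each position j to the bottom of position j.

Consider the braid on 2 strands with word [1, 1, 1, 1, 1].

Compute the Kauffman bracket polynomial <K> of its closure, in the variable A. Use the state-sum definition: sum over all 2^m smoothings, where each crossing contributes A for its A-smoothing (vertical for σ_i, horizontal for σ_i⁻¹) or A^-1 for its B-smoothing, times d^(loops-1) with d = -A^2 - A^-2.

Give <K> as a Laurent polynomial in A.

-A^7 - A^-1 + A^-5 - A^-9 + A^-13

Derivation:
Braid: s1 s1 s1 s1 s1 on 2 strands, 5 crossings.
Writhe w = (#positive) - (#negative) = 5 - 0 = 5.
Enumerate smoothing states for the bracket polynomial. There are 2^5 = 32 states.
Each crossing splits two ways (0=vertical, 1=horizontal). The state's weight is A^(#A-smoothings - #B-smoothings) * d^(loops - 1).
  state 00000: A-exp=+5, loops=2, term = A^5 * d^1
  state 00001: A-exp=+3, loops=1, term = A^3 * d^0
  state 00010: A-exp=+3, loops=1, term = A^3 * d^0
  state 00011: A-exp=+1, loops=2, term = A^1 * d^1
  state 00100: A-exp=+3, loops=1, term = A^3 * d^0
  state 00101: A-exp=+1, loops=2, term = A^1 * d^1
  state 00110: A-exp=+1, loops=2, term = A^1 * d^1
  state 00111: A-exp=-1, loops=3, term = A^-1 * d^2
  state 01000: A-exp=+3, loops=1, term = A^3 * d^0
  state 01001: A-exp=+1, loops=2, term = A^1 * d^1
  state 01010: A-exp=+1, loops=2, term = A^1 * d^1
  state 01011: A-exp=-1, loops=3, term = A^-1 * d^2
  state 01100: A-exp=+1, loops=2, term = A^1 * d^1
  state 01101: A-exp=-1, loops=3, term = A^-1 * d^2
  state 01110: A-exp=-1, loops=3, term = A^-1 * d^2
  state 01111: A-exp=-3, loops=4, term = A^-3 * d^3
  state 10000: A-exp=+3, loops=1, term = A^3 * d^0
  state 10001: A-exp=+1, loops=2, term = A^1 * d^1
  state 10010: A-exp=+1, loops=2, term = A^1 * d^1
  state 10011: A-exp=-1, loops=3, term = A^-1 * d^2
  state 10100: A-exp=+1, loops=2, term = A^1 * d^1
  state 10101: A-exp=-1, loops=3, term = A^-1 * d^2
  state 10110: A-exp=-1, loops=3, term = A^-1 * d^2
  state 10111: A-exp=-3, loops=4, term = A^-3 * d^3
  state 11000: A-exp=+1, loops=2, term = A^1 * d^1
  state 11001: A-exp=-1, loops=3, term = A^-1 * d^2
  state 11010: A-exp=-1, loops=3, term = A^-1 * d^2
  state 11011: A-exp=-3, loops=4, term = A^-3 * d^3
  state 11100: A-exp=-1, loops=3, term = A^-1 * d^2
  state 11101: A-exp=-3, loops=4, term = A^-3 * d^3
  state 11110: A-exp=-3, loops=4, term = A^-3 * d^3
  state 11111: A-exp=-5, loops=5, term = A^-5 * d^4
Collect the terms by A-exponent (count of states per loop number):
Powers of d = -A^2 - A^-2: d^2 = A^4 + 2 + A^-4; d^3 = -A^6 - 3*A^2 - 3*A^-2 - A^-6; d^4 = A^8 + 4*A^4 + 6 + 4*A^-4 + A^-8.
  A^5 * (d) = -A^7 - A^3
  A^3 * (5) = 5*A^3
  A^1 * (10*d) = -10*A^3 - 10*A^-1
  A^-1 * (10*d^2) = 10*A^3 + 20*A^-1 + 10*A^-5
  A^-3 * (5*d^3) = -5*A^3 - 15*A^-1 - 15*A^-5 - 5*A^-9
  A^-5 * (d^4) = A^3 + 4*A^-1 + 6*A^-5 + 4*A^-9 + A^-13
Summing the groups: <K> = -A^7 - A^-1 + A^-5 - A^-9 + A^-13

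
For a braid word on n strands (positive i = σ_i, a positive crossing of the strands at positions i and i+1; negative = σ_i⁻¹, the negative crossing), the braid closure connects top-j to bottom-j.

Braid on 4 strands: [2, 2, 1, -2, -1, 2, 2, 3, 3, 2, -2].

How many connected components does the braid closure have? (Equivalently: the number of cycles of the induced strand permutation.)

3

Derivation:
Track the strand permutation on 4 strands, starting from identity.
  step 1: s2 swaps positions 2,3 -> [1 3 2 4]
  step 2: s2 swaps positions 2,3 -> [1 2 3 4]
  step 3: s1 swaps positions 1,2 -> [2 1 3 4]
  step 4: s2^-1 swaps positions 2,3 -> [2 3 1 4]
  step 5: s1^-1 swaps positions 1,2 -> [3 2 1 4]
  step 6: s2 swaps positions 2,3 -> [3 1 2 4]
  step 7: s2 swaps positions 2,3 -> [3 2 1 4]
  step 8: s3 swaps positions 3,4 -> [3 2 4 1]
  step 9: s3 swaps positions 3,4 -> [3 2 1 4]
  step 10: s2 swaps positions 2,3 -> [3 1 2 4]
  step 11: s2^-1 swaps positions 2,3 -> [3 2 1 4]
Final permutation (position -> original strand): [3 2 1 4]
Closure components = cycle count of this permutation = 3.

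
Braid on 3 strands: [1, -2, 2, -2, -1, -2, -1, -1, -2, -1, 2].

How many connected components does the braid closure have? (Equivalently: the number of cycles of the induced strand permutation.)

2

Derivation:
Track the strand permutation on 3 strands, starting from identity.
  step 1: s1 swaps positions 1,2 -> [2 1 3]
  step 2: s2^-1 swaps positions 2,3 -> [2 3 1]
  step 3: s2 swaps positions 2,3 -> [2 1 3]
  step 4: s2^-1 swaps positions 2,3 -> [2 3 1]
  step 5: s1^-1 swaps positions 1,2 -> [3 2 1]
  step 6: s2^-1 swaps positions 2,3 -> [3 1 2]
  step 7: s1^-1 swaps positions 1,2 -> [1 3 2]
  step 8: s1^-1 swaps positions 1,2 -> [3 1 2]
  step 9: s2^-1 swaps positions 2,3 -> [3 2 1]
  step 10: s1^-1 swaps positions 1,2 -> [2 3 1]
  step 11: s2 swaps positions 2,3 -> [2 1 3]
Final permutation (position -> original strand): [2 1 3]
Closure components = cycle count of this permutation = 2.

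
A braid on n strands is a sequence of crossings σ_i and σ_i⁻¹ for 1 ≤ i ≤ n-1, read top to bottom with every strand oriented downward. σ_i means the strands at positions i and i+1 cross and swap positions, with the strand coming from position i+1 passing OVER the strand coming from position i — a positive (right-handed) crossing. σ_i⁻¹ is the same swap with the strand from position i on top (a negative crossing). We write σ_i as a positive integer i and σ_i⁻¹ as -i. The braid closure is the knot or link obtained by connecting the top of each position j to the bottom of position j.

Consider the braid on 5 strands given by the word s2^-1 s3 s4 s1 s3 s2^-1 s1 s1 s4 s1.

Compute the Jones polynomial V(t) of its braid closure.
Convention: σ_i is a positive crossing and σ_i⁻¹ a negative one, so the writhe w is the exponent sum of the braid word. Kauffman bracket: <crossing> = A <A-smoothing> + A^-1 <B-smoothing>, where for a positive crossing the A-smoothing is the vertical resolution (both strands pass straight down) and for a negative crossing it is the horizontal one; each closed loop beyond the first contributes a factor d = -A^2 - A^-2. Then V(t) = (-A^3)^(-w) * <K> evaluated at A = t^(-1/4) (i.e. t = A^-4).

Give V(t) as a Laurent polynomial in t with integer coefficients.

-t^9 + 3*t^8 - 4*t^7 + 5*t^6 - 6*t^5 + 5*t^4 - 4*t^3 + 3*t^2 - t + 1

Derivation:
Braid: s2^-1 s3 s4 s1 s3 s2^-1 s1 s1 s4 s1 on 5 strands, 10 crossings.
Writhe w = (#positive) - (#negative) = 8 - 2 = 6.
Computing the Kauffman bracket via state sum. There are 2^10 = 1024 states.
For each crossing: s=0 is the vertical smoothing, s=1 horizontal. Crossing k contributes A^(sign_k * (1 - 2*s_k)); loop factor d = -A^2 - A^-2.
Tabulate the states by total A-exponent and number of loops L (A-exp: L × count):
  A^10: L=5 ×1
  A^8: L=4 ×10
  A^6: L=3 ×39, L=5 ×6
  A^4: L=2 ×68, L=4 ×51, L=6 ×1
  A^2: L=1 ×44, L=3 ×139, L=5 ×27
  A^0: L=2 ×126, L=4 ×118, L=6 ×8
  A^-2: L=1 ×11, L=3 ×140, L=5 ×58, L=7 ×1
  A^-4: L=2 ×19, L=4 ×85, L=6 ×16
  A^-6: L=3 ×15, L=5 ×28, L=7 ×2
  A^-8: L=4 ×6, L=6 ×4
  A^-10: L=5 ×1
Each group contributes A^e * Σ count * d^(L-1):
Powers of d = -A^2 - A^-2: d^2 = A^4 + 2 + A^-4; d^3 = -A^6 - 3*A^2 - 3*A^-2 - A^-6; d^4 = A^8 + 4*A^4 + 6 + 4*A^-4 + A^-8; d^5 = -A^10 - 5*A^6 - 10*A^2 - 10*A^-2 - 5*A^-6 - A^-10; d^6 = A^12 + 6*A^8 + 15*A^4 + 20 + 15*A^-4 + 6*A^-8 + A^-12.
  A^10 * (d^4) = A^18 + 4*A^14 + 6*A^10 + 4*A^6 + A^2
  A^8 * (10*d^3) = -10*A^14 - 30*A^10 - 30*A^6 - 10*A^2
  A^6 * (39*d^2 + 6*d^4) = 6*A^14 + 63*A^10 + 114*A^6 + 63*A^2 + 6*A^-2
  A^4 * (68*d + 51*d^3 + d^5) = -A^14 - 56*A^10 - 231*A^6 - 231*A^2 - 56*A^-2 - A^-6
  A^2 * (44 + 139*d^2 + 27*d^4) = 27*A^10 + 247*A^6 + 484*A^2 + 247*A^-2 + 27*A^-6
  A^0 * (126*d + 118*d^3 + 8*d^5) = -8*A^10 - 158*A^6 - 560*A^2 - 560*A^-2 - 158*A^-6 - 8*A^-10
  A^-2 * (11 + 140*d^2 + 58*d^4 + d^6) = A^10 + 64*A^6 + 387*A^2 + 659*A^-2 + 387*A^-6 + 64*A^-10 + A^-14
  A^-4 * (19*d + 85*d^3 + 16*d^5) = -16*A^6 - 165*A^2 - 434*A^-2 - 434*A^-6 - 165*A^-10 - 16*A^-14
  A^-6 * (15*d^2 + 28*d^4 + 2*d^6) = 2*A^6 + 40*A^2 + 157*A^-2 + 238*A^-6 + 157*A^-10 + 40*A^-14 + 2*A^-18
  A^-8 * (6*d^3 + 4*d^5) = -4*A^2 - 26*A^-2 - 58*A^-6 - 58*A^-10 - 26*A^-14 - 4*A^-18
  A^-10 * (d^4) = A^-2 + 4*A^-6 + 6*A^-10 + 4*A^-14 + A^-18
Summing the groups: <K> = A^18 - A^14 + 3*A^10 - 4*A^6 + 5*A^2 - 6*A^-2 + 5*A^-6 - 4*A^-10 + 3*A^-14 - A^-18
Normalise by the writhe: (-A^3)^(-w) = (-A^3)^(-6) = A^-18, so f(A) = A^-18 * <K> = 1 - A^-4 + 3*A^-8 - 4*A^-12 + 5*A^-16 - 6*A^-20 + 5*A^-24 - 4*A^-28 + 3*A^-32 - A^-36.
Substitute A = t^(-1/4), i.e. A^e → t^(-e/4): V(t) = -t^9 + 3*t^8 - 4*t^7 + 5*t^6 - 6*t^5 + 5*t^4 - 4*t^3 + 3*t^2 - t + 1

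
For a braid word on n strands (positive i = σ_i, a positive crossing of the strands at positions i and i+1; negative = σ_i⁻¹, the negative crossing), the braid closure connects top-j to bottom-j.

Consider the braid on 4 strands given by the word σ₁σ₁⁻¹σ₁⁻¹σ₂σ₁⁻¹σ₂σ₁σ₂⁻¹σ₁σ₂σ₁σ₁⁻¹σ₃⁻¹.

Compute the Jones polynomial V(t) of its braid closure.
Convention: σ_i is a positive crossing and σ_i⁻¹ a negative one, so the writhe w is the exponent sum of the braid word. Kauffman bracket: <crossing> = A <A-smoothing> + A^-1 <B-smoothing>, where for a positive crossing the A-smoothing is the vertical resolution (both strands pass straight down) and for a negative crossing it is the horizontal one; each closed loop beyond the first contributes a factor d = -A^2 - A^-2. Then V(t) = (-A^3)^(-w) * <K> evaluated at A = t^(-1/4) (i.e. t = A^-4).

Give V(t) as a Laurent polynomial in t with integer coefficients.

-t^5 + t^4 - t^3 + 2*t^2 - t + 2 - t^-1

Derivation:
The presented braid s1 s1^-1 s1^-1 s2 s1^-1 s2 s1 s2^-1 s1 s2 s1 s1^-1 s3^-1 on 4 strands reduces by inverse Markov moves (closure unchanged at each step):
  Destabilize: the word has the form β·s3^-1 where s3^-1 occurs only as the final letter (β ∈ B_3); drop it and the last strand → 3 strands.
  Deconjugate: the word is γ·β·γ⁻¹ with γ = s1 s1^-1 (prefix) and γ⁻¹ = s1 s1^-1 (suffix); strip both.
Reduced to β = s1^-1 s2 s1^-1 s2 s1 s2^-1 s1 s2 on 3 strands, 8 crossings.
Compute on β:
Braid: s1^-1 s2 s1^-1 s2 s1 s2^-1 s1 s2 on 3 strands, 8 crossings.
Writhe w = (#positive) - (#negative) = 5 - 3 = 2.
Enumerate smoothing states for the bracket polynomial. There are 2^8 = 256 states.
For each crossing: s=0 is the vertical smoothing, s=1 horizontal. Crossing k contributes A^(sign_k * (1 - 2*s_k)); loop factor d = -A^2 - A^-2.
Tabulate the states by total A-exponent and number of loops L (A-exp: L × count):
  A^8: L=2 ×1
  A^6: L=1 ×3, L=3 ×5
  A^4: L=2 ×22, L=4 ×6
  A^2: L=1 ×18, L=3 ×37, L=5 ×1
  A^0: L=2 ×58, L=4 ×12
  A^-2: L=1 ×24, L=3 ×31, L=5 ×1
  A^-4: L=2 ×23, L=4 ×5
  A^-6: L=3 ×8
  A^-8: L=4 ×1
Each group contributes A^e * Σ count * d^(L-1):
Powers of d = -A^2 - A^-2: d^2 = A^4 + 2 + A^-4; d^3 = -A^6 - 3*A^2 - 3*A^-2 - A^-6; d^4 = A^8 + 4*A^4 + 6 + 4*A^-4 + A^-8.
  A^8 * (d) = -A^10 - A^6
  A^6 * (3 + 5*d^2) = 5*A^10 + 13*A^6 + 5*A^2
  A^4 * (22*d + 6*d^3) = -6*A^10 - 40*A^6 - 40*A^2 - 6*A^-2
  A^2 * (18 + 37*d^2 + d^4) = A^10 + 41*A^6 + 98*A^2 + 41*A^-2 + A^-6
  A^0 * (58*d + 12*d^3) = -12*A^6 - 94*A^2 - 94*A^-2 - 12*A^-6
  A^-2 * (24 + 31*d^2 + d^4) = A^6 + 35*A^2 + 92*A^-2 + 35*A^-6 + A^-10
  A^-4 * (23*d + 5*d^3) = -5*A^2 - 38*A^-2 - 38*A^-6 - 5*A^-10
  A^-6 * (8*d^2) = 8*A^-2 + 16*A^-6 + 8*A^-10
  A^-8 * (d^3) = -A^-2 - 3*A^-6 - 3*A^-10 - A^-14
Summing the groups: <K> = -A^10 + 2*A^6 - A^2 + 2*A^-2 - A^-6 + A^-10 - A^-14
Normalise by the writhe: (-A^3)^(-w) = (-A^3)^(-2) = A^-6, so f(A) = A^-6 * <K> = -A^4 + 2 - A^-4 + 2*A^-8 - A^-12 + A^-16 - A^-20.
Substitute A = t^(-1/4), i.e. A^e → t^(-e/4): V(t) = -t^5 + t^4 - t^3 + 2*t^2 - t + 2 - t^-1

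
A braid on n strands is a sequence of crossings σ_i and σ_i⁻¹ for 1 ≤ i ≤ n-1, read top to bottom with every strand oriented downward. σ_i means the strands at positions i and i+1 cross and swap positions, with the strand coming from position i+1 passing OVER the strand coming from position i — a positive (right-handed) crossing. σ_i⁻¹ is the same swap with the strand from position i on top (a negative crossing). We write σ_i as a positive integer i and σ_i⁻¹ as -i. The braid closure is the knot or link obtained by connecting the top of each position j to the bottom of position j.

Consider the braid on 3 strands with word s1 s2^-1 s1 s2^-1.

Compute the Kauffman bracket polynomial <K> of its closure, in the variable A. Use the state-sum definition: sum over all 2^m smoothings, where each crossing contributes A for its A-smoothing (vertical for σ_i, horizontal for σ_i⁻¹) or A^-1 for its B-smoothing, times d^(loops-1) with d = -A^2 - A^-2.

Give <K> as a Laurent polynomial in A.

A^8 - A^4 + 1 - A^-4 + A^-8

Derivation:
Braid: s1 s2^-1 s1 s2^-1 on 3 strands, 4 crossings.
Writhe w = (#positive) - (#negative) = 2 - 2 = 0.
Enumerate smoothing states for the bracket polynomial. There are 2^4 = 16 states.
Each crossing splits two ways (0=vertical, 1=horizontal). The state's weight is A^(#A-smoothings - #B-smoothings) * d^(loops - 1).
  state 0000: A-exp=+0, loops=3, term = A^0 * d^2
  state 0001: A-exp=+2, loops=2, term = A^2 * d^1
  state 0010: A-exp=-2, loops=2, term = A^-2 * d^1
  state 0011: A-exp=+0, loops=1, term = A^0 * d^0
  state 0100: A-exp=+2, loops=2, term = A^2 * d^1
  state 0101: A-exp=+4, loops=3, term = A^4 * d^2
  state 0110: A-exp=+0, loops=1, term = A^0 * d^0
  state 0111: A-exp=+2, loops=2, term = A^2 * d^1
  state 1000: A-exp=-2, loops=2, term = A^-2 * d^1
  state 1001: A-exp=+0, loops=1, term = A^0 * d^0
  state 1010: A-exp=-4, loops=3, term = A^-4 * d^2
  state 1011: A-exp=-2, loops=2, term = A^-2 * d^1
  state 1100: A-exp=+0, loops=1, term = A^0 * d^0
  state 1101: A-exp=+2, loops=2, term = A^2 * d^1
  state 1110: A-exp=-2, loops=2, term = A^-2 * d^1
  state 1111: A-exp=+0, loops=1, term = A^0 * d^0
Collect the terms by A-exponent (count of states per loop number):
Powers of d = -A^2 - A^-2: d^2 = A^4 + 2 + A^-4.
  A^4 * (d^2) = A^8 + 2*A^4 + 1
  A^2 * (4*d) = -4*A^4 - 4
  A^0 * (5 + d^2) = A^4 + 7 + A^-4
  A^-2 * (4*d) = -4 - 4*A^-4
  A^-4 * (d^2) = 1 + 2*A^-4 + A^-8
Summing the groups: <K> = A^8 - A^4 + 1 - A^-4 + A^-8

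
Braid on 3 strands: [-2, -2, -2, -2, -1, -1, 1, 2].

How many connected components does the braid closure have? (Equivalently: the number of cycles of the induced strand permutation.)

Track the strand permutation on 3 strands, starting from identity.
  step 1: s2^-1 swaps positions 2,3 -> [1 3 2]
  step 2: s2^-1 swaps positions 2,3 -> [1 2 3]
  step 3: s2^-1 swaps positions 2,3 -> [1 3 2]
  step 4: s2^-1 swaps positions 2,3 -> [1 2 3]
  step 5: s1^-1 swaps positions 1,2 -> [2 1 3]
  step 6: s1^-1 swaps positions 1,2 -> [1 2 3]
  step 7: s1 swaps positions 1,2 -> [2 1 3]
  step 8: s2 swaps positions 2,3 -> [2 3 1]
Final permutation (position -> original strand): [2 3 1]
Closure components = cycle count of this permutation = 1.

Answer: 1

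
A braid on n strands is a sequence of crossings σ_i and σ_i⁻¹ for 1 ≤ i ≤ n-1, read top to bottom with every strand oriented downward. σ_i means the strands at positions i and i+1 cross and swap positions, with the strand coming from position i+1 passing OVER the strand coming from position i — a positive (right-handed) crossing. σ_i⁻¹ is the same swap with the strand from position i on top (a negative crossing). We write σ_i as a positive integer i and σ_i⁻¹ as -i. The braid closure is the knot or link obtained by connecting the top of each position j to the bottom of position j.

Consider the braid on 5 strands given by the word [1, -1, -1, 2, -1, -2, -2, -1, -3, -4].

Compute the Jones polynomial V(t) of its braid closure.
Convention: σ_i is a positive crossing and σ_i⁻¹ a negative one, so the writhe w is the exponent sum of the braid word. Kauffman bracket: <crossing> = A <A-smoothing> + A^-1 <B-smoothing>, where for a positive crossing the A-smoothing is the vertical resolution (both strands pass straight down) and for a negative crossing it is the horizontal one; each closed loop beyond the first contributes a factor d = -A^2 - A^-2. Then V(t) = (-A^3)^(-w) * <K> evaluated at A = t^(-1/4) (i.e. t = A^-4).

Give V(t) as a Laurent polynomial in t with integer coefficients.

The presented braid s1 s1^-1 s1^-1 s2 s1^-1 s2^-1 s2^-1 s1^-1 s3^-1 s4^-1 on 5 strands reduces by inverse Markov moves (closure unchanged at each step):
  Destabilize: the word has the form β·s4^-1 where s4^-1 occurs only as the final letter (β ∈ B_4); drop it and the last strand → 4 strands.
  Destabilize: the word has the form β·s3^-1 where s3^-1 occurs only as the final letter (β ∈ B_3); drop it and the last strand → 3 strands.
Reduced to β = s1 s1^-1 s1^-1 s2 s1^-1 s2^-1 s2^-1 s1^-1 on 3 strands, 8 crossings.
Compute on β:
First cancel adjacent σ_i σ_i⁻¹ pairs (Reidemeister II — same braid, same closure): s1 s1^-1 s1^-1 s2 s1^-1 s2^-1 s2^-1 s1^-1 → s1^-1 s2 s1^-1 s2^-1 s2^-1 s1^-1.
Braid: s1^-1 s2 s1^-1 s2^-1 s2^-1 s1^-1 on 3 strands, 6 crossings.
Writhe w = (#positive) - (#negative) = 1 - 5 = -4.
Computing the Kauffman bracket via state sum. There are 2^6 = 64 states.
Smooth each crossing (0=||, 1=⌣⌢); contribution A^(Σ sign_k(1-2s_k)) * d^(L-1).
Tabulate the states by total A-exponent and number of loops L (A-exp: L × count):
  A^6: L=4 ×1
  A^4: L=3 ×6
  A^2: L=2 ×13, L=4 ×2
  A^0: L=1 ×10, L=3 ×10
  A^-2: L=2 ×14, L=4 ×1
  A^-4: L=1 ×3, L=3 ×3
  A^-6: L=2 ×1
Each group contributes A^e * Σ count * d^(L-1):
Powers of d = -A^2 - A^-2: d^2 = A^4 + 2 + A^-4; d^3 = -A^6 - 3*A^2 - 3*A^-2 - A^-6.
  A^6 * (d^3) = -A^12 - 3*A^8 - 3*A^4 - 1
  A^4 * (6*d^2) = 6*A^8 + 12*A^4 + 6
  A^2 * (13*d + 2*d^3) = -2*A^8 - 19*A^4 - 19 - 2*A^-4
  A^0 * (10 + 10*d^2) = 10*A^4 + 30 + 10*A^-4
  A^-2 * (14*d + d^3) = -A^4 - 17 - 17*A^-4 - A^-8
  A^-4 * (3 + 3*d^2) = 3 + 9*A^-4 + 3*A^-8
  A^-6 * (d) = -A^-4 - A^-8
Summing the groups: <K> = -A^12 + A^8 - A^4 + 2 - A^-4 + A^-8
Normalise by the writhe: (-A^3)^(-w) = (-A^3)^(4) = A^12, so f(A) = A^12 * <K> = -A^24 + A^20 - A^16 + 2*A^12 - A^8 + A^4.
Substitute A = t^(-1/4), i.e. A^e → t^(-e/4): V(t) = t^-1 - t^-2 + 2*t^-3 - t^-4 + t^-5 - t^-6

Answer: t^-1 - t^-2 + 2*t^-3 - t^-4 + t^-5 - t^-6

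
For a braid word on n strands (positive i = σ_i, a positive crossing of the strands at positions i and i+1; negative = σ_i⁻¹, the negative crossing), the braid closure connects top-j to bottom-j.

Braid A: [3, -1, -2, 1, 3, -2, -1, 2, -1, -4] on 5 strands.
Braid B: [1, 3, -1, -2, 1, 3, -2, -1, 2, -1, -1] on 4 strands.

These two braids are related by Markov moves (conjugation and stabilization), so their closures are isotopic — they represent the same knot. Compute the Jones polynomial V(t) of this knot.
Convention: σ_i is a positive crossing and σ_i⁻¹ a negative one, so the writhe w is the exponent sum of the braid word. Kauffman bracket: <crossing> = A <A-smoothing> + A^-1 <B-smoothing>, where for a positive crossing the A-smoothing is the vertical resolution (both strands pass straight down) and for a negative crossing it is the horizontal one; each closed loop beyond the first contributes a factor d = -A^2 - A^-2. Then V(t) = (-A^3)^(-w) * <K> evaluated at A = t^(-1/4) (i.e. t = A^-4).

t^2 - 2*t + 3 - 3*t^-1 + 3*t^-2 - 2*t^-3 + 2*t^-4 - t^-5

Derivation:
Markov-equivalent braids have isotopic closures, hence identical knot invariants. Strip the Markov moves from each word to reach a common short braid β, then compute V(t) once on β.
Braid A: s3 s1^-1 s2^-1 s1 s3 s2^-1 s1^-1 s2 s1^-1 s4^-1 on 5 strands reduces by inverse Markov moves (closure unchanged at each step):
  Destabilize: the word has the form β·s4^-1 where s4^-1 occurs only as the final letter (β ∈ B_4); drop it and the last strand → 4 strands.
Reduced to β = s3 s1^-1 s2^-1 s1 s3 s2^-1 s1^-1 s2 s1^-1 on 4 strands, 9 crossings.
Braid B: s1 s3 s1^-1 s2^-1 s1 s3 s2^-1 s1^-1 s2 s1^-1 s1^-1 on 4 strands reduces by inverse Markov moves (closure unchanged at each step):
  Deconjugate: the word is γ·β·γ⁻¹ with γ = s1 (prefix) and γ⁻¹ = s1^-1 (suffix); strip both.
Reduced to β = s3 s1^-1 s2^-1 s1 s3 s2^-1 s1^-1 s2 s1^-1 on 4 strands, 9 crossings.
Both give the same β = s3 s1^-1 s2^-1 s1 s3 s2^-1 s1^-1 s2 s1^-1 on 4 strands, so one state sum suffices:
Braid: s3 s1^-1 s2^-1 s1 s3 s2^-1 s1^-1 s2 s1^-1 on 4 strands, 9 crossings.
Writhe w = (#positive) - (#negative) = 4 - 5 = -1.
Computing the Kauffman bracket via state sum. There are 2^9 = 512 states.
Smooth each crossing (0=||, 1=⌣⌢); contribution A^(Σ sign_k(1-2s_k)) * d^(L-1).
Tabulate the states by total A-exponent and number of loops L (A-exp: L × count):
  A^9: L=5 ×1
  A^7: L=4 ×9
  A^5: L=3 ×32, L=5 ×4
  A^3: L=2 ×53, L=4 ×30, L=6 ×1
  A^1: L=1 ×35, L=3 ×80, L=5 ×11
  A^-1: L=2 ×86, L=4 ×39, L=6 ×1
  A^-3: L=1 ×21, L=3 ×58, L=5 ×5
  A^-5: L=2 ×26, L=4 ×10
  A^-7: L=1 ×3, L=3 ×6
  A^-9: L=2 ×1
Each group contributes A^e * Σ count * d^(L-1):
Powers of d = -A^2 - A^-2: d^2 = A^4 + 2 + A^-4; d^3 = -A^6 - 3*A^2 - 3*A^-2 - A^-6; d^4 = A^8 + 4*A^4 + 6 + 4*A^-4 + A^-8; d^5 = -A^10 - 5*A^6 - 10*A^2 - 10*A^-2 - 5*A^-6 - A^-10.
  A^9 * (d^4) = A^17 + 4*A^13 + 6*A^9 + 4*A^5 + A
  A^7 * (9*d^3) = -9*A^13 - 27*A^9 - 27*A^5 - 9*A
  A^5 * (32*d^2 + 4*d^4) = 4*A^13 + 48*A^9 + 88*A^5 + 48*A + 4*A^-3
  A^3 * (53*d + 30*d^3 + d^5) = -A^13 - 35*A^9 - 153*A^5 - 153*A - 35*A^-3 - A^-7
  A^1 * (35 + 80*d^2 + 11*d^4) = 11*A^9 + 124*A^5 + 261*A + 124*A^-3 + 11*A^-7
  A^-1 * (86*d + 39*d^3 + d^5) = -A^9 - 44*A^5 - 213*A - 213*A^-3 - 44*A^-7 - A^-11
  A^-3 * (21 + 58*d^2 + 5*d^4) = 5*A^5 + 78*A + 167*A^-3 + 78*A^-7 + 5*A^-11
  A^-5 * (26*d + 10*d^3) = -10*A - 56*A^-3 - 56*A^-7 - 10*A^-11
  A^-7 * (3 + 6*d^2) = 6*A^-3 + 15*A^-7 + 6*A^-11
  A^-9 * (d) = -A^-7 - A^-11
Summing the groups: <K> = A^17 - 2*A^13 + 2*A^9 - 3*A^5 + 3*A - 3*A^-3 + 2*A^-7 - A^-11
Normalise by the writhe: (-A^3)^(-w) = (-A^3)^(1) = -A^3, so f(A) = -A^3 * <K> = -A^20 + 2*A^16 - 2*A^12 + 3*A^8 - 3*A^4 + 3 - 2*A^-4 + A^-8.
Substitute A = t^(-1/4), i.e. A^e → t^(-e/4): V(t) = t^2 - 2*t + 3 - 3*t^-1 + 3*t^-2 - 2*t^-3 + 2*t^-4 - t^-5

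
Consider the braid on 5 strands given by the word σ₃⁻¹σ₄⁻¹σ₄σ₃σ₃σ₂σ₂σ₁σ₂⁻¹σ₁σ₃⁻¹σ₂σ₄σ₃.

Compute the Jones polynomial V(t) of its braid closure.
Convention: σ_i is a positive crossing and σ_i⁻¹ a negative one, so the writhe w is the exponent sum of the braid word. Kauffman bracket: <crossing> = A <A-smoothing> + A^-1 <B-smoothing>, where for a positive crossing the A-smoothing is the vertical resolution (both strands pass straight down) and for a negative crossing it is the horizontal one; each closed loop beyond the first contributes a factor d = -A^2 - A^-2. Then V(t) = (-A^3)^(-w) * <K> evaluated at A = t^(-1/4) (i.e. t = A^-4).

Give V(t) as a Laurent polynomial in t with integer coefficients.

-t^8 + t^7 - 2*t^6 + 3*t^5 - 2*t^4 + 3*t^3 - 2*t^2 + t

Derivation:
The presented braid s3^-1 s4^-1 s4 s3 s3 s2 s2 s1 s2^-1 s1 s3^-1 s2 s4 s3 on 5 strands reduces by inverse Markov moves (closure unchanged at each step):
  Deconjugate: the word is γ·β·γ⁻¹ with γ = s3^-1 (prefix) and γ⁻¹ = s3 (suffix); strip both.
  Deconjugate: the word is γ·β·γ⁻¹ with γ = s4^-1 (prefix) and γ⁻¹ = s4 (suffix); strip both.
Reduced to β = s4 s3 s3 s2 s2 s1 s2^-1 s1 s3^-1 s2 on 5 strands, 10 crossings.
Compute on β:
Braid: s4 s3 s3 s2 s2 s1 s2^-1 s1 s3^-1 s2 on 5 strands, 10 crossings.
Writhe w = (#positive) - (#negative) = 8 - 2 = 6.
Enumerate smoothing states for the bracket polynomial. There are 2^10 = 1024 states.
Smooth each crossing (0=||, 1=⌣⌢); contribution A^(Σ sign_k(1-2s_k)) * d^(L-1).
Tabulate the states by total A-exponent and number of loops L (A-exp: L × count):
  A^10: L=3 ×1
  A^8: L=2 ×3, L=4 ×7
  A^6: L=1 ×2, L=3 ×29, L=5 ×14
  A^4: L=2 ×39, L=4 ×72, L=6 ×9
  A^2: L=1 ×17, L=3 ×137, L=5 ×54, L=7 ×2
  A^0: L=2 ×109, L=4 ×128, L=6 ×15
  A^-2: L=1 ×30, L=3 ×132, L=5 ×47, L=7 ×1
  A^-4: L=2 ×49, L=4 ×65, L=6 ×6
  A^-6: L=3 ×31, L=5 ×14
  A^-8: L=4 ×9, L=6 ×1
  A^-10: L=5 ×1
Each group contributes A^e * Σ count * d^(L-1):
Powers of d = -A^2 - A^-2: d^2 = A^4 + 2 + A^-4; d^3 = -A^6 - 3*A^2 - 3*A^-2 - A^-6; d^4 = A^8 + 4*A^4 + 6 + 4*A^-4 + A^-8; d^5 = -A^10 - 5*A^6 - 10*A^2 - 10*A^-2 - 5*A^-6 - A^-10; d^6 = A^12 + 6*A^8 + 15*A^4 + 20 + 15*A^-4 + 6*A^-8 + A^-12.
  A^10 * (d^2) = A^14 + 2*A^10 + A^6
  A^8 * (3*d + 7*d^3) = -7*A^14 - 24*A^10 - 24*A^6 - 7*A^2
  A^6 * (2 + 29*d^2 + 14*d^4) = 14*A^14 + 85*A^10 + 144*A^6 + 85*A^2 + 14*A^-2
  A^4 * (39*d + 72*d^3 + 9*d^5) = -9*A^14 - 117*A^10 - 345*A^6 - 345*A^2 - 117*A^-2 - 9*A^-6
  A^2 * (17 + 137*d^2 + 54*d^4 + 2*d^6) = 2*A^14 + 66*A^10 + 383*A^6 + 655*A^2 + 383*A^-2 + 66*A^-6 + 2*A^-10
  A^0 * (109*d + 128*d^3 + 15*d^5) = -15*A^10 - 203*A^6 - 643*A^2 - 643*A^-2 - 203*A^-6 - 15*A^-10
  A^-2 * (30 + 132*d^2 + 47*d^4 + d^6) = A^10 + 53*A^6 + 335*A^2 + 596*A^-2 + 335*A^-6 + 53*A^-10 + A^-14
  A^-4 * (49*d + 65*d^3 + 6*d^5) = -6*A^6 - 95*A^2 - 304*A^-2 - 304*A^-6 - 95*A^-10 - 6*A^-14
  A^-6 * (31*d^2 + 14*d^4) = 14*A^2 + 87*A^-2 + 146*A^-6 + 87*A^-10 + 14*A^-14
  A^-8 * (9*d^3 + d^5) = -A^2 - 14*A^-2 - 37*A^-6 - 37*A^-10 - 14*A^-14 - A^-18
  A^-10 * (d^4) = A^-2 + 4*A^-6 + 6*A^-10 + 4*A^-14 + A^-18
Summing the groups: <K> = A^14 - 2*A^10 + 3*A^6 - 2*A^2 + 3*A^-2 - 2*A^-6 + A^-10 - A^-14
Normalise by the writhe: (-A^3)^(-w) = (-A^3)^(-6) = A^-18, so f(A) = A^-18 * <K> = A^-4 - 2*A^-8 + 3*A^-12 - 2*A^-16 + 3*A^-20 - 2*A^-24 + A^-28 - A^-32.
Substitute A = t^(-1/4), i.e. A^e → t^(-e/4): V(t) = -t^8 + t^7 - 2*t^6 + 3*t^5 - 2*t^4 + 3*t^3 - 2*t^2 + t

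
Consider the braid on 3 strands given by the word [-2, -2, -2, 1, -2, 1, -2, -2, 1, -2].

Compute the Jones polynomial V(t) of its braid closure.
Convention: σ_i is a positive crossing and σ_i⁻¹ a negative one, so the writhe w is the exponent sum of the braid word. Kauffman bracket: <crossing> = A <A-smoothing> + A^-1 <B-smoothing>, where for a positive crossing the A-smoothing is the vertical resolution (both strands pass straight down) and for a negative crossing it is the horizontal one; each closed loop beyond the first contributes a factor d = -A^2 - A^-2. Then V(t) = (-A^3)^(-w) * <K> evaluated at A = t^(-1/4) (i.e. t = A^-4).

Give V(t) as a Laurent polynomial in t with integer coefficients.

Braid: s2^-1 s2^-1 s2^-1 s1 s2^-1 s1 s2^-1 s2^-1 s1 s2^-1 on 3 strands, 10 crossings.
Writhe w = (#positive) - (#negative) = 3 - 7 = -4.
State-sum expansion of <K>. There are 2^10 = 1024 states.
Each crossing splits two ways (0=vertical, 1=horizontal). The state's weight is A^(#A-smoothings - #B-smoothings) * d^(loops - 1).
Tabulate the states by total A-exponent and number of loops L (A-exp: L × count):
  A^10: L=8 ×1
  A^8: L=7 ×10
  A^6: L=6 ×45
  A^4: L=5 ×119, L=7 ×1
  A^2: L=4 ×202, L=6 ×8
  A^0: L=3 ×224, L=5 ×28
  A^-2: L=2 ×156, L=4 ×53, L=6 ×1
  A^-4: L=1 ×57, L=3 ×59, L=5 ×4
  A^-6: L=2 ×38, L=4 ×7
  A^-8: L=3 ×10
  A^-10: L=4 ×1
Each group contributes A^e * Σ count * d^(L-1):
Powers of d = -A^2 - A^-2: d^2 = A^4 + 2 + A^-4; d^3 = -A^6 - 3*A^2 - 3*A^-2 - A^-6; d^4 = A^8 + 4*A^4 + 6 + 4*A^-4 + A^-8; d^5 = -A^10 - 5*A^6 - 10*A^2 - 10*A^-2 - 5*A^-6 - A^-10; d^6 = A^12 + 6*A^8 + 15*A^4 + 20 + 15*A^-4 + 6*A^-8 + A^-12; d^7 = -A^14 - 7*A^10 - 21*A^6 - 35*A^2 - 35*A^-2 - 21*A^-6 - 7*A^-10 - A^-14.
  A^10 * (d^7) = -A^24 - 7*A^20 - 21*A^16 - 35*A^12 - 35*A^8 - 21*A^4 - 7 - A^-4
  A^8 * (10*d^6) = 10*A^20 + 60*A^16 + 150*A^12 + 200*A^8 + 150*A^4 + 60 + 10*A^-4
  A^6 * (45*d^5) = -45*A^16 - 225*A^12 - 450*A^8 - 450*A^4 - 225 - 45*A^-4
  A^4 * (119*d^4 + d^6) = A^16 + 125*A^12 + 491*A^8 + 734*A^4 + 491 + 125*A^-4 + A^-8
  A^2 * (202*d^3 + 8*d^5) = -8*A^12 - 242*A^8 - 686*A^4 - 686 - 242*A^-4 - 8*A^-8
  A^0 * (224*d^2 + 28*d^4) = 28*A^8 + 336*A^4 + 616 + 336*A^-4 + 28*A^-8
  A^-2 * (156*d + 53*d^3 + d^5) = -A^8 - 58*A^4 - 325 - 325*A^-4 - 58*A^-8 - A^-12
  A^-4 * (57 + 59*d^2 + 4*d^4) = 4*A^4 + 75 + 199*A^-4 + 75*A^-8 + 4*A^-12
  A^-6 * (38*d + 7*d^3) = -7 - 59*A^-4 - 59*A^-8 - 7*A^-12
  A^-8 * (10*d^2) = 10*A^-4 + 20*A^-8 + 10*A^-12
  A^-10 * (d^3) = -A^-4 - 3*A^-8 - 3*A^-12 - A^-16
Summing the groups: <K> = -A^24 + 3*A^20 - 5*A^16 + 7*A^12 - 9*A^8 + 9*A^4 - 8 + 7*A^-4 - 4*A^-8 + 3*A^-12 - A^-16
Normalise by the writhe: (-A^3)^(-w) = (-A^3)^(4) = A^12, so f(A) = A^12 * <K> = -A^36 + 3*A^32 - 5*A^28 + 7*A^24 - 9*A^20 + 9*A^16 - 8*A^12 + 7*A^8 - 4*A^4 + 3 - A^-4.
Substitute A = t^(-1/4), i.e. A^e → t^(-e/4): V(t) = -t + 3 - 4*t^-1 + 7*t^-2 - 8*t^-3 + 9*t^-4 - 9*t^-5 + 7*t^-6 - 5*t^-7 + 3*t^-8 - t^-9

Answer: -t + 3 - 4*t^-1 + 7*t^-2 - 8*t^-3 + 9*t^-4 - 9*t^-5 + 7*t^-6 - 5*t^-7 + 3*t^-8 - t^-9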